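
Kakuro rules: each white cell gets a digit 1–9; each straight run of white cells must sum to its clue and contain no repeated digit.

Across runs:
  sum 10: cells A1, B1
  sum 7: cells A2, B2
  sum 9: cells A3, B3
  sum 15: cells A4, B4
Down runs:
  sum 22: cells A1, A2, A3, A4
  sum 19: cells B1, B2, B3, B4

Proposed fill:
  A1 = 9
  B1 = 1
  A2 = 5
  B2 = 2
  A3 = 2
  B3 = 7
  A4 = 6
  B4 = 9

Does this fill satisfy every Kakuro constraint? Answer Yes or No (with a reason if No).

Across: 9+1=10; 5+2=7; 2+7=9; 6+9=15. Down: 9+5+2+6=22; 1+2+7+9=19. No digit repeats within any run.

Yes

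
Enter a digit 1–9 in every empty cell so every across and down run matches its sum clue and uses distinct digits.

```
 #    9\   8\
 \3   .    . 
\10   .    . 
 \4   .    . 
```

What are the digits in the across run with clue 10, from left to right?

6 4

3 in 2 cells must be {1,2}; 4 in 2 cells must be {1,3}.
Nothing is forced directly, so branch on R3C2, whose candidates are 1 or 3. If R3C2 = 1: that forces R1C2 = 2, after which R2C2 would have to be in {1,2,3,4,6,7,8,9} for the 10 across but in {5} for the 8 down — contradiction. So R3C2 = 3.
Given what's placed, R1C2 must be 1 to fit the 3 across and 8 down.
R2C2 = 8 − 4 = 4 completes the 8 down.
R3C1 = 4 − 3 = 1 completes the 4 across.
R1C1 = 3 − 1 = 2 completes the 3 across.
R2C1 = 10 − 4 = 6 completes the 10 across.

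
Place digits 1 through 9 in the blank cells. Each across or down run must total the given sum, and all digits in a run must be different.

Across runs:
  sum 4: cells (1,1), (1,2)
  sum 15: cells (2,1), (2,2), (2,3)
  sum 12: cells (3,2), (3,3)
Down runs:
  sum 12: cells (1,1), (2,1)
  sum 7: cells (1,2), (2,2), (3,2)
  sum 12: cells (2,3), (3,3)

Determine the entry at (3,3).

4 in 2 cells must be {1,3}; 7 in 3 cells must be {1,2,4}.
The 4 across and the 12 down share only 3, so (1,1) = 3.
(1,2) = 4 − 3 = 1 completes the 4 across.
(2,1) = 12 − 3 = 9 completes the 12 down.
(3,2) = 4: the only remaining digit allowed by both the 12 across and the 7 down.
(3,3) = 12 − 4 = 8 completes the 12 across.
(2,2) = 7 − 5 = 2 completes the 7 down.
(2,3) = 15 − 11 = 4 completes the 15 across.

8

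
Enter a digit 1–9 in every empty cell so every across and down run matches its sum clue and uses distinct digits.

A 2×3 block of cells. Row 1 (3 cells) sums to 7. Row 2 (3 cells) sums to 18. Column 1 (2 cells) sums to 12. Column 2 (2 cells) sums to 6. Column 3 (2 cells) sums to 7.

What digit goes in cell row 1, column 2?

2

7 in 3 cells must be {1,2,4}.
The 7 across and the 12 down share only 4, so (1,1) = 4.
(2,1) = 12 − 4 = 8 completes the 12 down.
Nothing is forced directly, so branch on (2,2), whose candidates are 1 or 4. If (2,2) = 1: then (1,2) would have to be in {1,2} for the 7 across but in {5} for the 6 down — contradiction. So (2,2) = 4.
(1,2) = 6 − 4 = 2 completes the 6 down.
(1,3) = 7 − 6 = 1 completes the 7 across.
(2,3) = 18 − 12 = 6 completes the 18 across.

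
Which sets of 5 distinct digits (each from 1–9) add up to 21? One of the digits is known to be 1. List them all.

{1,2,3,6,9}; {1,2,3,7,8}; {1,2,4,5,9}; {1,2,4,6,8}; {1,2,5,6,7}; {1,3,4,5,8}; {1,3,4,6,7}

5 distinct digits from 1–9 sum between 15 and 35.
Keeping only sets containing 1.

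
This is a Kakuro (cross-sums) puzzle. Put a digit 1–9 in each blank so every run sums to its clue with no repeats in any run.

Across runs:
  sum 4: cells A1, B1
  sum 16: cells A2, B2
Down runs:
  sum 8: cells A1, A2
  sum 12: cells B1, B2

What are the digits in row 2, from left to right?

7, 9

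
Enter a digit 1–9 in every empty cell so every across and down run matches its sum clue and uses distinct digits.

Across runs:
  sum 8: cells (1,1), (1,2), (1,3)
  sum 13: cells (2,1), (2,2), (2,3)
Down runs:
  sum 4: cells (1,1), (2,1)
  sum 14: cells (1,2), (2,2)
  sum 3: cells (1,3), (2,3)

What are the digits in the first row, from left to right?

1 5 2

4 in 2 cells must be {1,3}; 3 in 2 cells must be {1,2}.
The 8 across and the 14 down share only 5, so (1,2) = 5.
(2,2) = 14 − 5 = 9 completes the 14 down.
Given what's placed, (2,3) must be 1 to fit the 13 across and 3 down.
(1,1) = 1: the only remaining digit allowed by both the 8 across and the 4 down.
(1,3) = 8 − 6 = 2 completes the 8 across.
(2,1) = 13 − 10 = 3 completes the 13 across.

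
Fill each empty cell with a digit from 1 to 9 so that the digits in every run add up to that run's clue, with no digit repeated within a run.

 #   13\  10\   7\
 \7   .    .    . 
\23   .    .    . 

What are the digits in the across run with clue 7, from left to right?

4 2 1

7 in 3 cells must be {1,2,4}; 23 in 3 cells must be {6,8,9}.
The 7 across and the 13 down share only 4, so R1C1 = 4.
R2C1 = 13 − 4 = 9 completes the 13 down.
Given what's placed, R2C3 must be 6 to fit the 23 across and 7 down.
R1C3 = 7 − 6 = 1 completes the 7 down.
R2C2 = 23 − 15 = 8 completes the 23 across.
R1C2 = 7 − 5 = 2 completes the 7 across.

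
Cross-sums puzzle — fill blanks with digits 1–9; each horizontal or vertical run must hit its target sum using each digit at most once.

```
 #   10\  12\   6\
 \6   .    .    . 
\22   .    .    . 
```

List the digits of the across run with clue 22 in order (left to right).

8 9 5

6 in 3 cells must be {1,2,3}.
The 6 across and the 12 down share only 3, so R1C2 = 3.
R2C2 = 12 − 3 = 9 completes the 12 down.
Given what's placed, R2C3 must be 5 to fit the 22 across and 6 down.
R1C3 = 6 − 5 = 1 completes the 6 down.
R2C1 = 22 − 14 = 8 completes the 22 across.
R1C1 = 6 − 4 = 2 completes the 6 across.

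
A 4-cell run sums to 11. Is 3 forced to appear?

Yes

The only way to make 11 from 4 distinct digits is {1,2,3,5}, which contains 3.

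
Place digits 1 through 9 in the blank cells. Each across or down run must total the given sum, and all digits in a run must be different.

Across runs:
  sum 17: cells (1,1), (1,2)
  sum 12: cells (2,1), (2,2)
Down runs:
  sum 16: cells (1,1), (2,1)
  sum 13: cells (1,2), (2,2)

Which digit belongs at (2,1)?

7

17 in 2 cells must be {8,9}; 16 in 2 cells must be {7,9}.
The 17 across and the 16 down share only 9, so (1,1) = 9.
(1,2) = 17 − 9 = 8 completes the 17 across.
(2,1) = 16 − 9 = 7 completes the 16 down.
(2,2) = 12 − 7 = 5 completes the 12 across.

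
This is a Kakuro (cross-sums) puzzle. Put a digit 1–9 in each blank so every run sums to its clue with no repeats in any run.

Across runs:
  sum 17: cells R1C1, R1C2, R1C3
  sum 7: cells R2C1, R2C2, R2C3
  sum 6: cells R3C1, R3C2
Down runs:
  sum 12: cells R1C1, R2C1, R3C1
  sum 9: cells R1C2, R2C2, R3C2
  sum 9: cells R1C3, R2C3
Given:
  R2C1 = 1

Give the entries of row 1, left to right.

9, 3, 5

7 in 3 cells must be {1,2,4}.
Nothing is forced directly, so branch on R2C2, whose candidates are 2 or 4. If R2C2 = 4: that forces R2C3 = 2, R3C2 = 2, R1C2 = 3, after which R1C3 would have to be in {5,6,8,9} for the 17 across but in {7} for the 9 down — contradiction. So R2C2 = 2.
R2C3 = 7 − 3 = 4 completes the 7 across.
R1C3 = 9 − 4 = 5 completes the 9 down.
No cell is forced outright now. R3C2 can only be 1 or 4 (the digits allowed by both its 6 across and its 9 down). If R3C2 = 1: then R1C2 would have to be in {3,4,8,9} for the 17 across but in {6} for the 9 down — contradiction. So R3C2 = 4.
R1C2 = 9 − 6 = 3 completes the 9 down.
R3C1 = 6 − 4 = 2 completes the 6 across.
R1C1 = 17 − 8 = 9 completes the 17 across.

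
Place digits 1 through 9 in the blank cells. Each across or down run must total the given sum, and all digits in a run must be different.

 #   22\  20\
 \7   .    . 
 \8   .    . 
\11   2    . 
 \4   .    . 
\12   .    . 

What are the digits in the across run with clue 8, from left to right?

6 2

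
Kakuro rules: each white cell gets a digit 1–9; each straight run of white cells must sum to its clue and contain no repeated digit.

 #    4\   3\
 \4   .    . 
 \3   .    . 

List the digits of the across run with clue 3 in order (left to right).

1 2

4 in 2 cells must be {1,3}; 3 in 2 cells must be {1,2}.
The 4 across and the 3 down share only 1, so R1C2 = 1.
The 3 across and the 4 down share only 1, so R2C1 = 1.
R2C2 = 3 − 1 = 2 completes the 3 across.
R1C1 = 4 − 1 = 3 completes the 4 across.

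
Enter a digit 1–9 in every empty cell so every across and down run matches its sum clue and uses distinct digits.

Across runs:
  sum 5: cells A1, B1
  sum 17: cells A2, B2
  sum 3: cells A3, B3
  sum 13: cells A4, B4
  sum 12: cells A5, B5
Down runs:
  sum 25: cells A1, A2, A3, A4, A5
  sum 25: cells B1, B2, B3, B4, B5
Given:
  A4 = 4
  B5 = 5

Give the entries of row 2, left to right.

9 8

17 in 2 cells must be {8,9}; 3 in 2 cells must be {1,2}.
B4 = 13 − 4 = 9 completes the 13 across.
A5 = 12 − 5 = 7 completes the 12 across.
Given what's placed, B2 must be 8 to fit the 17 across and 25 down.
A2 = 17 − 8 = 9 completes the 17 across.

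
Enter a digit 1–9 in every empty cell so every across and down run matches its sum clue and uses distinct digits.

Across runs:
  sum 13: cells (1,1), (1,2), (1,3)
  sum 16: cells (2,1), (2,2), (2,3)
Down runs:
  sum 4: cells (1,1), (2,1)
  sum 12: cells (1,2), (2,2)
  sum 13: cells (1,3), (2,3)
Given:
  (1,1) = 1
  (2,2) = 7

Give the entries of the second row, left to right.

4 in 2 cells must be {1,3}.
(1,2) = 12 − 7 = 5 completes the 12 down.
(1,3) = 13 − 6 = 7 completes the 13 across.
(2,1) = 4 − 1 = 3 completes the 4 down.
(2,3) = 16 − 10 = 6 completes the 16 across.

3 7 6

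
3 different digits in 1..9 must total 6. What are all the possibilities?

3 distinct digits from 1–9 sum between 6 and 24.
Only one set works: {1,2,3}.

{1,2,3}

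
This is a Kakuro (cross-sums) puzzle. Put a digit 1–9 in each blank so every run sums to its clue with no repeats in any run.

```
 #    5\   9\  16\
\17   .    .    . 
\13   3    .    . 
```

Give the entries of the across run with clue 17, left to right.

16 in 2 cells must be {7,9}.
R1C1 = 5 − 3 = 2 completes the 5 down.
Given what's placed, R2C3 must be 9 to fit the 13 across and 16 down.
R1C3 = 16 − 9 = 7 completes the 16 down.
R2C2 = 13 − 12 = 1 completes the 13 across.
R1C2 = 17 − 9 = 8 completes the 17 across.

2 8 7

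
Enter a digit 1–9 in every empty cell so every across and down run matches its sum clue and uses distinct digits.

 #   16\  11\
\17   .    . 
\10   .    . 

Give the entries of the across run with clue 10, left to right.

17 in 2 cells must be {8,9}; 16 in 2 cells must be {7,9}.
The 17 across and the 16 down share only 9, so R1C1 = 9.
R1C2 = 17 − 9 = 8 completes the 17 across.
R2C1 = 16 − 9 = 7 completes the 16 down.
R2C2 = 10 − 7 = 3 completes the 10 across.

7 3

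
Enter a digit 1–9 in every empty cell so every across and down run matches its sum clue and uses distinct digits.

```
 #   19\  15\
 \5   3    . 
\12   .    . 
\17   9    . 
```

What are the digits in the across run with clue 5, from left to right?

3 2

17 in 2 cells must be {8,9}.
R1C2 = 5 − 3 = 2 completes the 5 across.
R2C1 = 19 − 12 = 7 completes the 19 down.
R2C2 = 12 − 7 = 5 completes the 12 across.
R3C2 = 17 − 9 = 8 completes the 17 across.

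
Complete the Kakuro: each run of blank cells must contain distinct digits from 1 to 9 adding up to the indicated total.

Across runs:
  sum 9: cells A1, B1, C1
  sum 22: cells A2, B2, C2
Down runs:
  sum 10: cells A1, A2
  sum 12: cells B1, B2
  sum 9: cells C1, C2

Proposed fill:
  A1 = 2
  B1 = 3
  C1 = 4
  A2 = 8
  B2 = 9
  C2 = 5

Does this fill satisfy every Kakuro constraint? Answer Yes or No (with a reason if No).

Across: 2+3+4=9; 8+9+5=22. Down: 2+8=10; 3+9=12; 4+5=9. No digit repeats within any run.

Yes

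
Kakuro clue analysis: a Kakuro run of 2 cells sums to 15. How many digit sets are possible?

2 distinct digits from 1–9 sum between 3 and 17.
Enumerating: {6,9}, {7,8}.

2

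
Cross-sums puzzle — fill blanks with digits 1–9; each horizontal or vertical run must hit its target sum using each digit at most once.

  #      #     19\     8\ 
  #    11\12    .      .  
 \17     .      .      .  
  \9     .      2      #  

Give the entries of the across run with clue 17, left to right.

4 8 5

R3C1 = 9 − 2 = 7 completes the 9 across.
R2C1 = 11 − 7 = 4 completes the 11 down.
R2C2 = 8: the only remaining digit allowed by both the 17 across and the 19 down.
R2C3 = 17 − 12 = 5 completes the 17 across.
R1C2 = 19 − 10 = 9 completes the 19 down.
R1C3 = 12 − 9 = 3 completes the 12 across.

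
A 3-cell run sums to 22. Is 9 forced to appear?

Every partition of 22 into 3 distinct digits includes 9: {5,8,9}, {6,7,9}.

Yes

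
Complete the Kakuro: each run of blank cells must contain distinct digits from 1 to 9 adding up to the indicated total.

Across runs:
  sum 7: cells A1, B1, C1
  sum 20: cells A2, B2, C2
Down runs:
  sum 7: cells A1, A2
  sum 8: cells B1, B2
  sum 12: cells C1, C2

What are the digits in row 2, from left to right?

5 7 8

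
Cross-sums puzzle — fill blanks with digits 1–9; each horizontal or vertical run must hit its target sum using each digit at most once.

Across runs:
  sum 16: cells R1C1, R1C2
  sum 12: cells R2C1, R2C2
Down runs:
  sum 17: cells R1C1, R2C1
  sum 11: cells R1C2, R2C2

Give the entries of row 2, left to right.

8 4

16 in 2 cells must be {7,9}; 17 in 2 cells must be {8,9}.
The 16 across and the 17 down share only 9, so R1C1 = 9.
R1C2 = 16 − 9 = 7 completes the 16 across.
R2C1 = 17 − 9 = 8 completes the 17 down.
R2C2 = 12 − 8 = 4 completes the 12 across.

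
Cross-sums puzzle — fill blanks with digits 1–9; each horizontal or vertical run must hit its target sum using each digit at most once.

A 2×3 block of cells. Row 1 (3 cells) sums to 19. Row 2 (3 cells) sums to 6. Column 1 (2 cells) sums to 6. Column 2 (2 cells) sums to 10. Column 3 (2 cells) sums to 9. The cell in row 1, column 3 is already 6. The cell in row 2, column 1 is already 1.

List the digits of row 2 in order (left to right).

6 in 3 cells must be {1,2,3}.
(1,1) = 6 − 1 = 5 completes the 6 down.
(1,2) = 19 − 11 = 8 completes the 19 across.
(2,2) = 10 − 8 = 2 completes the 10 down.
(2,3) = 6 − 3 = 3 completes the 6 across.

1 2 3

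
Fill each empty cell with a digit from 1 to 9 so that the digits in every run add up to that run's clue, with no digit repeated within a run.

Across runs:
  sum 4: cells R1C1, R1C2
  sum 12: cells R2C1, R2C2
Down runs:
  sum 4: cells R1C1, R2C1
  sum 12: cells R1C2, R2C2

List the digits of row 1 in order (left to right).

1 3

4 in 2 cells must be {1,3}.
The 4 across and the 12 down share only 3, so R1C2 = 3.
The 12 across and the 4 down share only 3, so R2C1 = 3.
R2C2 = 12 − 3 = 9 completes the 12 across.
R1C1 = 4 − 3 = 1 completes the 4 across.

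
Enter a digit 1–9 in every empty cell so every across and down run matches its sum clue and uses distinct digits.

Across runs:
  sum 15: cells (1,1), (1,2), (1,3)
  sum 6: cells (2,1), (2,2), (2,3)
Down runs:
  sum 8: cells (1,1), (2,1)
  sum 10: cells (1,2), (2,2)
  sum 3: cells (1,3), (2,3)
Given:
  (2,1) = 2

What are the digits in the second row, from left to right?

2 3 1

6 in 3 cells must be {1,2,3}; 3 in 2 cells must be {1,2}.
(1,1) = 8 − 2 = 6 completes the 8 down.
(2,3) = 1: the only remaining digit allowed by both the 6 across and the 3 down.
(1,3) = 3 − 1 = 2 completes the 3 down.
(2,2) = 6 − 3 = 3 completes the 6 across.
(1,2) = 15 − 8 = 7 completes the 15 across.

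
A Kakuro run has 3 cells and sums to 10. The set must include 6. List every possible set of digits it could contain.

3 distinct digits from 1–9 sum between 6 and 24.
Keeping only sets containing 6.
Only one set works: {1,3,6}.

{1,3,6}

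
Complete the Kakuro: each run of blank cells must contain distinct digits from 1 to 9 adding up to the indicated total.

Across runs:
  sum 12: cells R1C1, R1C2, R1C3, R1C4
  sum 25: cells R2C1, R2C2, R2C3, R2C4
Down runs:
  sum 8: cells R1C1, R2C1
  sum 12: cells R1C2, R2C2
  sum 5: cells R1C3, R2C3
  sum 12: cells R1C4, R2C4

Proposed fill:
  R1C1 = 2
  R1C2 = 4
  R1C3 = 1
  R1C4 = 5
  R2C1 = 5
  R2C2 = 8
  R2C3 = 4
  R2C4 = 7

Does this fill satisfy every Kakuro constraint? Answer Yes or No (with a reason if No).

No — the down run R1C1–R2C1 sums to 7, not 8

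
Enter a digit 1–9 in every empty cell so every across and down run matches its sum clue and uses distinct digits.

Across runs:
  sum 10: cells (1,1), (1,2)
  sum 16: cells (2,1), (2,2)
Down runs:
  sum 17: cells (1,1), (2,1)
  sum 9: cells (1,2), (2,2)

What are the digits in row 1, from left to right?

8 2

16 in 2 cells must be {7,9}; 17 in 2 cells must be {8,9}.
The 16 across and the 17 down share only 9, so (2,1) = 9.
(2,2) = 16 − 9 = 7 completes the 16 across.
(1,1) = 17 − 9 = 8 completes the 17 down.
(1,2) = 10 − 8 = 2 completes the 10 across.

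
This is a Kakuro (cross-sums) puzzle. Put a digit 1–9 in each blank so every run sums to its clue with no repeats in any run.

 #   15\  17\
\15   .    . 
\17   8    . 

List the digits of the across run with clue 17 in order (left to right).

8, 9

17 in 2 cells must be {8,9}.
R1C1 = 15 − 8 = 7 completes the 15 down.
R1C2 = 15 − 7 = 8 completes the 15 across.
R2C2 = 17 − 8 = 9 completes the 17 across.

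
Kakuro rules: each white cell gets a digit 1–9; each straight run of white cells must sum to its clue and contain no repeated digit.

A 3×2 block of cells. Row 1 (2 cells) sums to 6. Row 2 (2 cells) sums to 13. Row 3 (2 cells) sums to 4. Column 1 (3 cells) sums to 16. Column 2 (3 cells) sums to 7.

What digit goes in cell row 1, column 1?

4

4 in 2 cells must be {1,3}; 7 in 3 cells must be {1,2,4}.
The 13 across and the 7 down share only 4, so (2,2) = 4.
Given what's placed, (3,2) must be 1 to fit the 4 across and 7 down.
(1,2) = 7 − 5 = 2 completes the 7 down.
(2,1) = 13 − 4 = 9 completes the 13 across.
(3,1) = 4 − 1 = 3 completes the 4 across.
(1,1) = 6 − 2 = 4 completes the 6 across.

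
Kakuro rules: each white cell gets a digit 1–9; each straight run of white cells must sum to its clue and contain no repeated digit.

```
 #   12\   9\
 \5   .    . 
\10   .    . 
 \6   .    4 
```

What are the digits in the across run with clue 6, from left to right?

2 4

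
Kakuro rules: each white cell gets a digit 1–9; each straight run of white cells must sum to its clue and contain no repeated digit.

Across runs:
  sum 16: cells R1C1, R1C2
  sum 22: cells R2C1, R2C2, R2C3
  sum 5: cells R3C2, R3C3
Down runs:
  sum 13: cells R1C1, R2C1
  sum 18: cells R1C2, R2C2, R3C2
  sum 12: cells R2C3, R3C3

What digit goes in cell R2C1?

6

16 in 2 cells must be {7,9}.
Nothing is forced directly, so branch on R1C1, whose candidates are 7 or 9. If R1C1 = 9: that forces R1C2 = 7, after which R2C1 would have to be in {5,6,7,8,9} for the 22 across but in {4} for the 13 down — contradiction. So R1C1 = 7.
R1C2 = 16 − 7 = 9 completes the 16 across.
R2C1 = 13 − 7 = 6 completes the 13 down.
R2C2 = 7: the only remaining digit allowed by both the 22 across and the 18 down.
R2C3 = 22 − 13 = 9 completes the 22 across.
R3C2 = 18 − 16 = 2 completes the 18 down.
R3C3 = 5 − 2 = 3 completes the 5 across.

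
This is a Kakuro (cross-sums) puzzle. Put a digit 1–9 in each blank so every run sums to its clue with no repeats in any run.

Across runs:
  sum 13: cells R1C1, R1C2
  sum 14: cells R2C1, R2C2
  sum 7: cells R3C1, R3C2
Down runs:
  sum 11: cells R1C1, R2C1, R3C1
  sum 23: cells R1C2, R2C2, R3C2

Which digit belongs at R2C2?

8

23 in 3 cells must be {6,8,9}.
The 7 across and the 23 down share only 6, so R3C2 = 6.
R3C1 = 7 − 6 = 1 completes the 7 across.
Nothing is forced directly, so branch on R1C2, whose candidates are 8 or 9. If R1C2 = 8: then R1C1 would have to be in {5} for the 13 across but in {2,3,4,6,7,8} for the 11 down — contradiction. So R1C2 = 9.
R1C1 = 13 − 9 = 4 completes the 13 across.
R2C1 = 11 − 5 = 6 completes the 11 down.
R2C2 = 14 − 6 = 8 completes the 14 across.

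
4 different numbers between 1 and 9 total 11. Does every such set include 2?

Yes

The only way to make 11 from 4 distinct digits is {1,2,3,5}, which contains 2.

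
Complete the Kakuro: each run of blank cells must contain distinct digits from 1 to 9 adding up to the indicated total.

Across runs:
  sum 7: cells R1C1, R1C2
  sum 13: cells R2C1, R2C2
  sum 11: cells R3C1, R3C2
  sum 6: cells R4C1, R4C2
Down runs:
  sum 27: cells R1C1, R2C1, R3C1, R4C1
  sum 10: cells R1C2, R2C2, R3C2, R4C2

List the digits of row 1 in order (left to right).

6 1

10 in 4 cells must be {1,2,3,4}.
Only 4 fits R2C2 under both its across sum 13 and down sum 10.
R2C1 = 13 − 4 = 9 completes the 13 across.
Nothing is forced directly, so branch on R3C2, whose candidates are 2 or 3. If R3C2 = 2: then R3C1 would have to be in {9} for the 11 across but in {3,4,5,6,7,8} for the 27 down — contradiction. So R3C2 = 3.
R3C1 = 11 − 3 = 8 completes the 11 across.
R4C1 = 4: the only remaining digit allowed by both the 6 across and the 27 down.
R4C2 = 6 − 4 = 2 completes the 6 across.
R1C1 = 27 − 21 = 6 completes the 27 down.
R1C2 = 7 − 6 = 1 completes the 7 across.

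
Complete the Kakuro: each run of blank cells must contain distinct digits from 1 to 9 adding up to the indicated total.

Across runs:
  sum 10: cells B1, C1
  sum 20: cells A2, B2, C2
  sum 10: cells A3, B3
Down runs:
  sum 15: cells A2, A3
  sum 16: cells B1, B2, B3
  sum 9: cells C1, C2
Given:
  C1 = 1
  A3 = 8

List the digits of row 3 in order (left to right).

B1 = 10 − 1 = 9 completes the 10 across.
A2 = 15 − 8 = 7 completes the 15 down.
C2 = 9 − 1 = 8 completes the 9 down.
B3 = 10 − 8 = 2 completes the 10 across.
B2 = 20 − 15 = 5 completes the 20 across.

8 2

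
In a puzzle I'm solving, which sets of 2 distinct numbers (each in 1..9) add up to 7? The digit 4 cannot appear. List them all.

2 distinct digits from 1–9 sum between 3 and 17.
Dropping sets that contain 4.

{1,6}; {2,5}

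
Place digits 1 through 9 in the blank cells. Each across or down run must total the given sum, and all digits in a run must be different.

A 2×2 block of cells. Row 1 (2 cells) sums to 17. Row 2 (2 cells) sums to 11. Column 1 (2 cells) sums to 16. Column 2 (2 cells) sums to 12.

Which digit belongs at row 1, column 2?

17 in 2 cells must be {8,9}; 16 in 2 cells must be {7,9}.
The 17 across and the 16 down share only 9, so (1,1) = 9.
(1,2) = 17 − 9 = 8 completes the 17 across.
(2,1) = 16 − 9 = 7 completes the 16 down.
(2,2) = 11 − 7 = 4 completes the 11 across.

8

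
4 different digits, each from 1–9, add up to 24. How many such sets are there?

8

4 distinct digits from 1–9 sum between 10 and 30.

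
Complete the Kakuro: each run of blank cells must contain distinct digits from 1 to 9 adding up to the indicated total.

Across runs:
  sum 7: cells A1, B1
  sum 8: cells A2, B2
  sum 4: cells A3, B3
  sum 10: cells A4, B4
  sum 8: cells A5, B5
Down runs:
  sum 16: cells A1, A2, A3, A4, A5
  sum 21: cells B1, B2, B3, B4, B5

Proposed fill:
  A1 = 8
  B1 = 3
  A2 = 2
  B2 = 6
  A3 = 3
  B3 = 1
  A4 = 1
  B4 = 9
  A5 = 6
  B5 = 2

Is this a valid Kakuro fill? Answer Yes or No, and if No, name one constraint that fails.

No — the down run A1–A5 sums to 20, not 16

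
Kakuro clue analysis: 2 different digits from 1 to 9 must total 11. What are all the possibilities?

{2,9}; {3,8}; {4,7}; {5,6}

2 distinct digits from 1–9 sum between 3 and 17.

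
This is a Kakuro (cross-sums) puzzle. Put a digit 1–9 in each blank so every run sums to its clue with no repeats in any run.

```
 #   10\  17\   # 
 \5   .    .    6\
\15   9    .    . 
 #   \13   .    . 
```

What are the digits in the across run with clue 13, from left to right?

8 5

R1C1 = 10 − 9 = 1 completes the 10 down.
R1C2 = 5 − 1 = 4 completes the 5 across.
R2C2 = 5: the only remaining digit allowed by both the 15 across and the 17 down.
R2C3 = 15 − 14 = 1 completes the 15 across.
R3C2 = 17 − 9 = 8 completes the 17 down.
R3C3 = 13 − 8 = 5 completes the 13 across.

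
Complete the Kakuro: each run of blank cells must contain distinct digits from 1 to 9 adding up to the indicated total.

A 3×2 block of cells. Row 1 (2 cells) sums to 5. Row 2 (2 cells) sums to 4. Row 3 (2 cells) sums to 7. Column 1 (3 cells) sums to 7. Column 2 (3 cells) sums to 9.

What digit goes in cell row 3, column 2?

4 in 2 cells must be {1,3}; 7 in 3 cells must be {1,2,4}.
The 4 across and the 7 down share only 1, so (2,1) = 1.
(2,2) = 4 − 1 = 3 completes the 4 across.
Nothing is forced directly, so branch on (1,1), whose candidates are 2 or 4. If (1,1) = 2: then (1,2) would have to be in {3} for the 5 across but in {1,2,4,5} for the 9 down — contradiction. So (1,1) = 4.
(1,2) = 5 − 4 = 1 completes the 5 across.
(3,1) = 7 − 5 = 2 completes the 7 down.
(3,2) = 7 − 2 = 5 completes the 7 across.

5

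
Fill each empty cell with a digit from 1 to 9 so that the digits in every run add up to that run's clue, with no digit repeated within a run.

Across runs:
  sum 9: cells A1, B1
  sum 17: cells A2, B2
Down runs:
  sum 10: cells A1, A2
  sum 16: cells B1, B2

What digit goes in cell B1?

17 in 2 cells must be {8,9}; 16 in 2 cells must be {7,9}.
The 9 across and the 16 down share only 7, so B1 = 7.
B2 = 16 − 7 = 9 completes the 16 down.
A1 = 9 − 7 = 2 completes the 9 across.
A2 = 17 − 9 = 8 completes the 17 across.

7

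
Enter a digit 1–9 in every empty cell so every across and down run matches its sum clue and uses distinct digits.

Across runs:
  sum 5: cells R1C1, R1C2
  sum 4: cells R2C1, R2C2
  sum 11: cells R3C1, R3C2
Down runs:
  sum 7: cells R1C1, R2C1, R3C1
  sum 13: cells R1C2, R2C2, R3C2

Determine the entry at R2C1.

4 in 2 cells must be {1,3}; 7 in 3 cells must be {1,2,4}.
The 4 across and the 7 down share only 1, so R2C1 = 1.
R2C2 = 4 − 1 = 3 completes the 4 across.
Nothing is forced directly, so branch on R1C1, whose candidates are 2 or 4. If R1C1 = 2: then R1C2 would have to be in {3} for the 5 across but in {1,2,4,6,8,9} for the 13 down — contradiction. So R1C1 = 4.
R1C2 = 5 − 4 = 1 completes the 5 across.
R3C1 = 7 − 5 = 2 completes the 7 down.
R3C2 = 11 − 2 = 9 completes the 11 across.

1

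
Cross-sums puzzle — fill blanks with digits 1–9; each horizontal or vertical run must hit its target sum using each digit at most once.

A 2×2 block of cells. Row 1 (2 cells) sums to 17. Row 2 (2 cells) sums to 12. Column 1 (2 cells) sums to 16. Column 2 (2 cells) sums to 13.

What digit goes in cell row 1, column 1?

9

17 in 2 cells must be {8,9}; 16 in 2 cells must be {7,9}.
The 17 across and the 16 down share only 9, so (1,1) = 9.
(1,2) = 17 − 9 = 8 completes the 17 across.
(2,1) = 16 − 9 = 7 completes the 16 down.
(2,2) = 12 − 7 = 5 completes the 12 across.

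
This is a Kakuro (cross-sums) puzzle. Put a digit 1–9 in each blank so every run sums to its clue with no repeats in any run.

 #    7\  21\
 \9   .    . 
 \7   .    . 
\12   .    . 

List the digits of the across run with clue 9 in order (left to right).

7 in 3 cells must be {1,2,4}.
The 12 across and the 7 down share only 4, so R3C1 = 4.
R3C2 = 12 − 4 = 8 completes the 12 across.
Nothing is forced directly, so branch on R1C1, whose candidates are 1 or 2. If R1C1 = 1: then R1C2 would have to be in {8} for the 9 across but in {4,6,7,9} for the 21 down — contradiction. So R1C1 = 2.
R1C2 = 9 − 2 = 7 completes the 9 across.
R2C1 = 7 − 6 = 1 completes the 7 down.
R2C2 = 7 − 1 = 6 completes the 7 across.

2 7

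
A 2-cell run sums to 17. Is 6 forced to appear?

The only way to make 17 from 2 distinct digits is {8,9}, which does not contain 6.

No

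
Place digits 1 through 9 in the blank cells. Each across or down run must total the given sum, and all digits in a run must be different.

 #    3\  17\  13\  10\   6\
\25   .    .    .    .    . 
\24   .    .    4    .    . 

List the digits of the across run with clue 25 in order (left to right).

3 in 2 cells must be {1,2}; 17 in 2 cells must be {8,9}.
R1C3 = 13 − 4 = 9 completes the 13 down.
R1C2 = 8: the only remaining digit allowed by both the 25 across and the 17 down.
R2C2 = 17 − 8 = 9 completes the 17 down.
No cell is forced outright now. R1C1 can only be 1 or 2 (the digits allowed by both its 25 across and its 3 down). If R1C1 = 2: that forces R1C4 = 1, R1C5 = 5, R2C1 = 1, after which R2C4 would have to be in {2,3,7,8} for the 24 across but in {9} for the 10 down — contradiction. So R1C1 = 1.
R2C1 = 3 − 1 = 2 completes the 3 down.
R2C5 = 1: the only remaining digit allowed by both the 24 across and the 6 down.
R1C5 = 6 − 1 = 5 completes the 6 down.
R2C4 = 24 − 16 = 8 completes the 24 across.
R1C4 = 25 − 23 = 2 completes the 25 across.

1 8 9 2 5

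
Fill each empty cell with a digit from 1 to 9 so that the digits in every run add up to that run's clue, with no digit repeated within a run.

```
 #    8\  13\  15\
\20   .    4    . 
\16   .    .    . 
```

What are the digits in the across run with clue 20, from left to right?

Given what's placed, R1C1 must be 7 to fit the 20 across and 8 down.
R1C3 = 20 − 11 = 9 completes the 20 across.
R2C1 = 8 − 7 = 1 completes the 8 down.
R2C2 = 13 − 4 = 9 completes the 13 down.
R2C3 = 16 − 10 = 6 completes the 16 across.

7, 4, 9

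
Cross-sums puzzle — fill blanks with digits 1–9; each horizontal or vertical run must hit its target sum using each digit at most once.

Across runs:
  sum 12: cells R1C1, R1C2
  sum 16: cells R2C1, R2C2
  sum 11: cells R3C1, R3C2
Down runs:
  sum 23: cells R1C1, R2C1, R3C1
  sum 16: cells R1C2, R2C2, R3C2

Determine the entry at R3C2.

5

16 in 2 cells must be {7,9}; 23 in 3 cells must be {6,8,9}.
The 16 across and the 23 down share only 9, so R2C1 = 9.
R2C2 = 16 − 9 = 7 completes the 16 across.
Given what's placed, R1C1 must be 8 to fit the 12 across and 23 down.
R1C2 = 12 − 8 = 4 completes the 12 across.
R3C1 = 23 − 17 = 6 completes the 23 down.
R3C2 = 11 − 6 = 5 completes the 11 across.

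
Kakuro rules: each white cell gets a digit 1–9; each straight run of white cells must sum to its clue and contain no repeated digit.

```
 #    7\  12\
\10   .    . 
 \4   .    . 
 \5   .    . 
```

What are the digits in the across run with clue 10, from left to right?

4 in 2 cells must be {1,3}; 7 in 3 cells must be {1,2,4}.
The 4 across and the 7 down share only 1, so R2C1 = 1.
R2C2 = 4 − 1 = 3 completes the 4 across.
Nothing is forced directly, so branch on R1C1, whose candidates are 2 or 4. If R1C1 = 4: then R1C2 would have to be in {6} for the 10 across but in {1,2,4,5,7,8} for the 12 down — contradiction. So R1C1 = 2.
R1C2 = 10 − 2 = 8 completes the 10 across.
R3C1 = 7 − 3 = 4 completes the 7 down.
R3C2 = 5 − 4 = 1 completes the 5 across.

2 8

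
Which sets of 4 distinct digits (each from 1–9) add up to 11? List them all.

4 distinct digits from 1–9 sum between 10 and 30.
Only one set works: {1,2,3,5}.

{1,2,3,5}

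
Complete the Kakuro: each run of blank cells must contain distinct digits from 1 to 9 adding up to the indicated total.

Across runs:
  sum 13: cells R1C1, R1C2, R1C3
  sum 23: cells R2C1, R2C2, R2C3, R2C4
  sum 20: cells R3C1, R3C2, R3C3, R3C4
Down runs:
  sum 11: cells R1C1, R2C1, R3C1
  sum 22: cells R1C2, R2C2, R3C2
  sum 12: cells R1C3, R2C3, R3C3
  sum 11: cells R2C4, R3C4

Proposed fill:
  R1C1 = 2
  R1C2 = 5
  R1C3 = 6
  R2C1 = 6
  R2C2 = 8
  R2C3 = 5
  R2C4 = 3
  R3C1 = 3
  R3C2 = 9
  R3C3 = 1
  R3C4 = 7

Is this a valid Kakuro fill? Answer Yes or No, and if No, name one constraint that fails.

No — the across run R2C1–R2C4 sums to 22, not 23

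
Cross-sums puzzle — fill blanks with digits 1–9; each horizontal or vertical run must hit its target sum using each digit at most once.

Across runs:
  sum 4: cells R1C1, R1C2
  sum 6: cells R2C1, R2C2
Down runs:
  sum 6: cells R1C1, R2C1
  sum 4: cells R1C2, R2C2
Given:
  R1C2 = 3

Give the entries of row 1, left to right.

1 3

4 in 2 cells must be {1,3}.
R1C1 = 4 − 3 = 1 completes the 4 across.
R2C1 = 6 − 1 = 5 completes the 6 down.
R2C2 = 6 − 5 = 1 completes the 6 across.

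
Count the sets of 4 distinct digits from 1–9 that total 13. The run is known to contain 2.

4 distinct digits from 1–9 sum between 10 and 30.
Keeping only sets containing 2.
Enumerating: {1,2,3,7}, {1,2,4,6}.

2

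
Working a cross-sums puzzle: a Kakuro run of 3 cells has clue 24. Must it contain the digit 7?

The only way to make 24 from 3 distinct digits is {7,8,9}, which contains 7.

Yes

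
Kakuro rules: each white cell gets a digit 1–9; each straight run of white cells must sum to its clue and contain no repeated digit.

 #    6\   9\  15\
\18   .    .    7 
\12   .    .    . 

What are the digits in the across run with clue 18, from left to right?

5 6 7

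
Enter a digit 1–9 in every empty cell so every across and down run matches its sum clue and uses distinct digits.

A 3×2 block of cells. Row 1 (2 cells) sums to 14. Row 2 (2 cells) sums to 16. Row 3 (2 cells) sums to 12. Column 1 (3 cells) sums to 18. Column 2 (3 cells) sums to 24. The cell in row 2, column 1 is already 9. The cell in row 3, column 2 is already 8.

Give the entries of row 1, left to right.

16 in 2 cells must be {7,9}; 24 in 3 cells must be {7,8,9}.
(1,2) = 9: the only remaining digit allowed by both the 14 across and the 24 down.
(2,2) = 16 − 9 = 7 completes the 16 across.
(3,1) = 12 − 8 = 4 completes the 12 across.
(1,1) = 14 − 9 = 5 completes the 14 across.

5 9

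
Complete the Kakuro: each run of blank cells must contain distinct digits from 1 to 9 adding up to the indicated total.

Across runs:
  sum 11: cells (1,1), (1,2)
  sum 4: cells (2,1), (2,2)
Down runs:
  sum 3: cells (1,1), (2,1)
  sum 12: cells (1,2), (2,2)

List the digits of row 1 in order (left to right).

4 in 2 cells must be {1,3}; 3 in 2 cells must be {1,2}.
The 11 across and the 3 down share only 2, so (1,1) = 2.
(1,2) = 11 − 2 = 9 completes the 11 across.
(2,1) = 3 − 2 = 1 completes the 3 down.
(2,2) = 4 − 1 = 3 completes the 4 across.

2, 9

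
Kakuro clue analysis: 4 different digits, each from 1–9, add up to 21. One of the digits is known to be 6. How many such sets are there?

4 distinct digits from 1–9 sum between 10 and 30.
Keeping only sets containing 6.
Enumerating: {1,5,6,9}, {2,4,6,9}, {2,5,6,8}, {3,4,6,8}, {3,5,6,7}.

5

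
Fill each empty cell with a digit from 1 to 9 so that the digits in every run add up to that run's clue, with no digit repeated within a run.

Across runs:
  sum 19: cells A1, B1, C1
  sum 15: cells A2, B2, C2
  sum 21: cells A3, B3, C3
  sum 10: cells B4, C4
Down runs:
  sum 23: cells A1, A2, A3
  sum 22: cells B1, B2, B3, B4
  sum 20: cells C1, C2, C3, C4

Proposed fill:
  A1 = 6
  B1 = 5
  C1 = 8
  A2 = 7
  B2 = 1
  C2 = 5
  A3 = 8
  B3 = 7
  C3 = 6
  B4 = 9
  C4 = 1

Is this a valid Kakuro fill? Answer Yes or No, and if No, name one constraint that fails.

No — the down run A1–A3 sums to 21, not 23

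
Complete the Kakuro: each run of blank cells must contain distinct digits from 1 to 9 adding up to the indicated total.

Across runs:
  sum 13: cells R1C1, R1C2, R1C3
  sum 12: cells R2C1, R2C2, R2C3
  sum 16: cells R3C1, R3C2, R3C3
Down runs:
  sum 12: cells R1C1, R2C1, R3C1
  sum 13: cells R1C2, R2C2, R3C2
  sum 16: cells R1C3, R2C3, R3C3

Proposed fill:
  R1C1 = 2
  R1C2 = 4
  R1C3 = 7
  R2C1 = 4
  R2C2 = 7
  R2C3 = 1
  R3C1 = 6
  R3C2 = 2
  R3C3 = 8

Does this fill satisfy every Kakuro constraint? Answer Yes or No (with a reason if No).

Yes

Across: 2+4+7=13; 4+7+1=12; 6+2+8=16. Down: 2+4+6=12; 4+7+2=13; 7+1+8=16. No digit repeats within any run.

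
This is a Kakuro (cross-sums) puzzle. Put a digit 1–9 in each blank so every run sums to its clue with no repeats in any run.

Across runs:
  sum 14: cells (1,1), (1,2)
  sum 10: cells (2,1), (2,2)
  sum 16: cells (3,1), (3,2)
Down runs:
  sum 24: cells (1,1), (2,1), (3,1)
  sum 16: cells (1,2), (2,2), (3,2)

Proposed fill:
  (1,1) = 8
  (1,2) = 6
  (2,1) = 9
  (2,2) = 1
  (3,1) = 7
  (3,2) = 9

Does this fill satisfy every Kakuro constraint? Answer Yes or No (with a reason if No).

Across: 8+6=14; 9+1=10; 7+9=16. Down: 8+9+7=24; 6+1+9=16. No digit repeats within any run.

Yes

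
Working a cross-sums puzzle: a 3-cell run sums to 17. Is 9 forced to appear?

No

Counterexample: {2,7,8} sums to 17 without using 9.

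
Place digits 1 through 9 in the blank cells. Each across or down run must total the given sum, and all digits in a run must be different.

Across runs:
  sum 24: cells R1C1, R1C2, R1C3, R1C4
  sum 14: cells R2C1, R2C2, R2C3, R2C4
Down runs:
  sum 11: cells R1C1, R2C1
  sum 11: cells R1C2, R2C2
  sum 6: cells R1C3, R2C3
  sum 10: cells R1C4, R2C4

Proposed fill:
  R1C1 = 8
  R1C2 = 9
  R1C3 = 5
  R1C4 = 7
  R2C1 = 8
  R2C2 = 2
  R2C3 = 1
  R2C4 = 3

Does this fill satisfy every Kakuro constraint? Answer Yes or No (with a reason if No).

No — the across run R1C1–R1C4 sums to 29, not 24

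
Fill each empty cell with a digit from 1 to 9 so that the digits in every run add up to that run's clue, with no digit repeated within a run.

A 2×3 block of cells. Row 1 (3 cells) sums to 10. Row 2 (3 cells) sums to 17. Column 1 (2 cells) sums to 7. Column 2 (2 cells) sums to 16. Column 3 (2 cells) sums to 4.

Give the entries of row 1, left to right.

2 7 1

16 in 2 cells must be {7,9}; 4 in 2 cells must be {1,3}.
The 10 across and the 16 down share only 7, so (1,2) = 7.
Given what's placed, (1,3) must be 1 to fit the 10 across and 4 down.
(2,2) = 16 − 7 = 9 completes the 16 down.
(2,3) = 4 − 1 = 3 completes the 4 down.
(1,1) = 10 − 8 = 2 completes the 10 across.
(2,1) = 17 − 12 = 5 completes the 17 across.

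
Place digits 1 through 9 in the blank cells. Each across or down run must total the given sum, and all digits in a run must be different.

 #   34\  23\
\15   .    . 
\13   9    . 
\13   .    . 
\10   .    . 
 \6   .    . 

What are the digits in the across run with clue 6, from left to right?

34 in 5 cells must be {4,6,7,8,9}.
R2C2 = 13 − 9 = 4 completes the 13 across.
R5C1 = 4: the only remaining digit allowed by both the 6 across and the 34 down.
R5C2 = 6 − 4 = 2 completes the 6 across.

4 2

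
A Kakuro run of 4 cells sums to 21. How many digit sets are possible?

11

4 distinct digits from 1–9 sum between 10 and 30.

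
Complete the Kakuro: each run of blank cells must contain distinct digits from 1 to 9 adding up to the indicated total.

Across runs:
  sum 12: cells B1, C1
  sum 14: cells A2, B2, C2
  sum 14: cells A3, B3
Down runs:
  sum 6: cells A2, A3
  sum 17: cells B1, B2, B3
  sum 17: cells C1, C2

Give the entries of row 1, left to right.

17 in 2 cells must be {8,9}.
The 14 across and the 6 down share only 5, so A3 = 5.
B3 = 14 − 5 = 9 completes the 14 across.
A2 = 6 − 5 = 1 completes the 6 down.
No cell is forced outright now. C1 can only be 8 or 9 (the digits allowed by both its 12 across and its 17 down). If C1 = 8: then B1 would have to be in {4} for the 12 across but in {1,2,3,5,6,7} for the 17 down — contradiction. So C1 = 9.
B1 = 12 − 9 = 3 completes the 12 across.
B2 = 17 − 12 = 5 completes the 17 down.
C2 = 14 − 6 = 8 completes the 14 across.

3, 9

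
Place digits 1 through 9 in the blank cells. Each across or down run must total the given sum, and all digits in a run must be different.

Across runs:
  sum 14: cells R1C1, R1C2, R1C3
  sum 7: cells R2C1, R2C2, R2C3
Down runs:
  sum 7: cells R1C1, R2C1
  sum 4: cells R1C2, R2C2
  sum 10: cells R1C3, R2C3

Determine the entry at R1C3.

6

7 in 3 cells must be {1,2,4}; 4 in 2 cells must be {1,3}.
The 7 across and the 4 down share only 1, so R2C2 = 1.
R1C2 = 4 − 1 = 3 completes the 4 down.
Nothing is forced directly, so branch on R2C1, whose candidates are 2 or 4. If R2C1 = 4: then R1C1 would have to be in {2,4,5,6,7,9} for the 14 across but in {3} for the 7 down — contradiction. So R2C1 = 2.
R1C1 = 7 − 2 = 5 completes the 7 down.
R1C3 = 14 − 8 = 6 completes the 14 across.
R2C3 = 7 − 3 = 4 completes the 7 across.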